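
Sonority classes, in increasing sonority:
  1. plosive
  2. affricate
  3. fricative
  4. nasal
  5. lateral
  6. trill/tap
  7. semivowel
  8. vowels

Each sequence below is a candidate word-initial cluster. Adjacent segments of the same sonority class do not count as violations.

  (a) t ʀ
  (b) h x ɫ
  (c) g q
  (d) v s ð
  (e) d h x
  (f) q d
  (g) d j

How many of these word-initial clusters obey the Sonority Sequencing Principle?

(a) 1-6 → obeys
(b) 3-3-5 → obeys
(c) 1-1 → obeys
(d) 3-3-3 → obeys
(e) 1-3-3 → obeys
(f) 1-1 → obeys
(g) 1-7 → obeys

7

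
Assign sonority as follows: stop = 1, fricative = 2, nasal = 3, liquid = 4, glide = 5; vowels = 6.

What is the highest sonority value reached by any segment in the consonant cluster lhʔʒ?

4

/l/: liquid = 4.
/h/: fricative = 2.
/ʔ/: stop = 1.
/ʒ/: fricative = 2.
The maximum is 4.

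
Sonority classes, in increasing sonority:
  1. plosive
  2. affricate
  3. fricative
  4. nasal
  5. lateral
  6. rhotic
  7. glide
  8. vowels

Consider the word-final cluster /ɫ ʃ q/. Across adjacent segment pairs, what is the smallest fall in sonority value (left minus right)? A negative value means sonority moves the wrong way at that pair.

/ɫ/ is a lateral (sonority 5).
/ʃ/ is a fricative (sonority 3).
/q/ is a plosive (sonority 1).
/ɫ/→/ʃ/: change +2.
/ʃ/→/q/: change +2.
Minimum = 2.

2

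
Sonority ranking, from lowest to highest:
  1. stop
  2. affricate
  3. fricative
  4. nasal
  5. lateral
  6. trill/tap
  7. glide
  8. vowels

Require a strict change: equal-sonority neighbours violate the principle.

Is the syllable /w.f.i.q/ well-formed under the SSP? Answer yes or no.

no

Onset: /w/ is a glide (sonority 7), /f/ is a fricative (sonority 3); then the nucleus /i/ (sonority 8).
Onset profile 7-3-8 — does not strictly rise throughout.
Coda: /q/ is a stop (sonority 1).
Coda profile 8-1 — falls from the nucleus.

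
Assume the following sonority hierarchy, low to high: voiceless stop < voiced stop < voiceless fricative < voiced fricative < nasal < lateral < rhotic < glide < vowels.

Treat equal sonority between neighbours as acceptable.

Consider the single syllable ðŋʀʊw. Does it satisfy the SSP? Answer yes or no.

Onset: /ð/ is a voiced fricative (sonority 4), /ŋ/ is a nasal (sonority 5), /ʀ/ is a rhotic (sonority 7); then the nucleus /ʊ/ (sonority 9).
Onset profile 4-5-7-9 — rises to the nucleus.
Coda: /w/ is a glide (sonority 8).
Coda profile 9-8 — falls from the nucleus.

yes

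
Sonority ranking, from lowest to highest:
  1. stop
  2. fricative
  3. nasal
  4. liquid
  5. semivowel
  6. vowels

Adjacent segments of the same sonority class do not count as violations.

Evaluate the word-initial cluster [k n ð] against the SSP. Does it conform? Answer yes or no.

/k/: stop = 1.
/n/: nasal = 3.
/ð/: fricative = 2.
The profile is 1-3-2. Between /n/ (3) and /ð/ (2) sonority does not rise, so the cluster violates the SSP.

no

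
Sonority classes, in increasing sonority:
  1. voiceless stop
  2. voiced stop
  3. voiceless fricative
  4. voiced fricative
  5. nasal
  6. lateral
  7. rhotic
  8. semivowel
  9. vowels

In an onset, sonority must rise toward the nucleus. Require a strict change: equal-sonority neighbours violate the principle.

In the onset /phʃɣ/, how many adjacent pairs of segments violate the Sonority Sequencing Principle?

1

/p/ — voiceless stop, sonority 1.
/h/ — voiceless fricative, sonority 3.
/ʃ/ — voiceless fricative, sonority 3.
/ɣ/ — voiced fricative, sonority 4.
/p/→/h/: 1→3 (rises) — ok.
/h/→/ʃ/: 3→3 (plateau) — violation.
/ʃ/→/ɣ/: 3→4 (rises) — ok.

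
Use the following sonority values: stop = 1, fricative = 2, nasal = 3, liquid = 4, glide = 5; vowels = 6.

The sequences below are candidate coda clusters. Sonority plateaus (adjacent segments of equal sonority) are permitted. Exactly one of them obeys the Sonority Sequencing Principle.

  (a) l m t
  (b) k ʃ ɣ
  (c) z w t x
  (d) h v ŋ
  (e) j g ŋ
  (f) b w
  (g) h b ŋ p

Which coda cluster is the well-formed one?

(a) sonority 4-3-1: well-formed.
(b) sonority 1-2-2: ill-formed.
(c) sonority 2-5-1-2: ill-formed.
(d) sonority 2-2-3: ill-formed.
(e) sonority 5-1-3: ill-formed.
(f) sonority 1-5: ill-formed.
(g) sonority 2-1-3-1: ill-formed.

a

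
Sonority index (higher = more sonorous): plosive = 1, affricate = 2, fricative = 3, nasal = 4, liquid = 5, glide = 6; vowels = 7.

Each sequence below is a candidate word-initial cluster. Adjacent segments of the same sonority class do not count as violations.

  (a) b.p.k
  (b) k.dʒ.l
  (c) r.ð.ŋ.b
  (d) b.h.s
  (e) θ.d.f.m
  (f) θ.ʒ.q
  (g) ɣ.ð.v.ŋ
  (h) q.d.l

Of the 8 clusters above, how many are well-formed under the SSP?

(a) b.p.k: profile 1-1-1 — obeys.
(b) k.dʒ.l: profile 1-2-5 — obeys.
(c) r.ð.ŋ.b: profile 5-3-4-1 — violates.
(d) b.h.s: profile 1-3-3 — obeys.
(e) θ.d.f.m: profile 3-1-3-4 — violates.
(f) θ.ʒ.q: profile 3-3-1 — violates.
(g) ɣ.ð.v.ŋ: profile 3-3-3-4 — obeys.
(h) q.d.l: profile 1-1-5 — obeys.

5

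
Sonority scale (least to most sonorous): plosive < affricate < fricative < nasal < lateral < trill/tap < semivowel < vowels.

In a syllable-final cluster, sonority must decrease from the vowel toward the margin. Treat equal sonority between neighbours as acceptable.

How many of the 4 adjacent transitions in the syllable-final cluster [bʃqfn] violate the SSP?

/b/: plosive = 1.
/ʃ/: fricative = 3.
/q/: plosive = 1.
/f/: fricative = 3.
/n/: nasal = 4.
/b/→/ʃ/: 1→3 (does not fall) — violation.
/ʃ/→/q/: 3→1 (falls) — ok.
/q/→/f/: 1→3 (does not fall) — violation.
/f/→/n/: 3→4 (does not fall) — violation.

3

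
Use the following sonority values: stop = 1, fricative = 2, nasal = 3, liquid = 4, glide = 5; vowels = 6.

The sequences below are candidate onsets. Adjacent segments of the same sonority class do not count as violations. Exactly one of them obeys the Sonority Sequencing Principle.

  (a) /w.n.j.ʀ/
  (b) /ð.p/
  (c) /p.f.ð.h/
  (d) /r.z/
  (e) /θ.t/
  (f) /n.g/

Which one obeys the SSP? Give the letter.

(a) /w.n.j.ʀ/: profile 5-3-5-4 — violates.
(b) /ð.p/: profile 2-1 — violates.
(c) /p.f.ð.h/: profile 1-2-2-2 — obeys.
(d) /r.z/: profile 4-2 — violates.
(e) /θ.t/: profile 2-1 — violates.
(f) /n.g/: profile 3-1 — violates.

c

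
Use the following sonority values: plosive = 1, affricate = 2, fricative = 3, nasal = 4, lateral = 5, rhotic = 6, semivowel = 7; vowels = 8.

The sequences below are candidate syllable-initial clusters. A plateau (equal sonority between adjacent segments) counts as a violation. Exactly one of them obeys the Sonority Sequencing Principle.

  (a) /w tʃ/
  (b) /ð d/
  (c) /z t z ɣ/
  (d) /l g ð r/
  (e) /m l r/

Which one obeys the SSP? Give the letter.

e

(a) /w tʃ/: profile 7-2 — violates.
(b) /ð d/: profile 3-1 — violates.
(c) /z t z ɣ/: profile 3-1-3-3 — violates.
(d) /l g ð r/: profile 5-1-3-6 — violates.
(e) /m l r/: profile 4-5-6 — obeys.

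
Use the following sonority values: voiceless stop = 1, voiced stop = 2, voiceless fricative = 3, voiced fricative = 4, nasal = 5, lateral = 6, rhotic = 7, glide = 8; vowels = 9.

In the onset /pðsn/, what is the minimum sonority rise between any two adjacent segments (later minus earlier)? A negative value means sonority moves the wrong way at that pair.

-1

/p/ — voiceless stop, sonority 1.
/ð/ — voiced fricative, sonority 4.
/s/ — voiceless fricative, sonority 3.
/n/ — nasal, sonority 5.
/p/→/ð/: change +3.
/ð/→/s/: change -1.
/s/→/n/: change +2.
Minimum = -1.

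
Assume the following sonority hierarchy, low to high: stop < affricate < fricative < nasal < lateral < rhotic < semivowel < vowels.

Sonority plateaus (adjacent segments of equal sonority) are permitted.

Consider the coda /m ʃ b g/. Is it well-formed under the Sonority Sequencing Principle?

/m/ is a nasal (sonority 4).
/ʃ/ is a fricative (sonority 3).
/b/ is a stop (sonority 1).
/g/ is a stop (sonority 1).
The profile 4-3-1-1 is non-increasing (plateaus allowed), so the coda satisfies the SSP.

yes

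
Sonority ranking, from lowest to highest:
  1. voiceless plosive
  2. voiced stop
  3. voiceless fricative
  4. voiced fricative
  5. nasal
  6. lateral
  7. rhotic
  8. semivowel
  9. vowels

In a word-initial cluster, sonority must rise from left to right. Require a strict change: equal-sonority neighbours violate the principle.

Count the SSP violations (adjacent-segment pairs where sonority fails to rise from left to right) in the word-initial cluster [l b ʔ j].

2

/l/: lateral = 6.
/b/: voiced stop = 2.
/ʔ/: voiceless plosive = 1.
/j/: semivowel = 8.
/l/→/b/: 6→2 (does not rise) — violation.
/b/→/ʔ/: 2→1 (does not rise) — violation.
/ʔ/→/j/: 1→8 (rises) — ok.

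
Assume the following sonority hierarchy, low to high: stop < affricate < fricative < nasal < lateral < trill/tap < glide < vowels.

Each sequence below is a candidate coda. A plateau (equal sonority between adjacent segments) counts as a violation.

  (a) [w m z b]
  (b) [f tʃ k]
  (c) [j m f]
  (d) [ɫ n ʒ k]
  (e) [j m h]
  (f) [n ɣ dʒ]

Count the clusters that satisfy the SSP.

(a) [w m z b]: profile 7-4-3-1 — obeys.
(b) [f tʃ k]: profile 3-2-1 — obeys.
(c) [j m f]: profile 7-4-3 — obeys.
(d) [ɫ n ʒ k]: profile 5-4-3-1 — obeys.
(e) [j m h]: profile 7-4-3 — obeys.
(f) [n ɣ dʒ]: profile 4-3-2 — obeys.

6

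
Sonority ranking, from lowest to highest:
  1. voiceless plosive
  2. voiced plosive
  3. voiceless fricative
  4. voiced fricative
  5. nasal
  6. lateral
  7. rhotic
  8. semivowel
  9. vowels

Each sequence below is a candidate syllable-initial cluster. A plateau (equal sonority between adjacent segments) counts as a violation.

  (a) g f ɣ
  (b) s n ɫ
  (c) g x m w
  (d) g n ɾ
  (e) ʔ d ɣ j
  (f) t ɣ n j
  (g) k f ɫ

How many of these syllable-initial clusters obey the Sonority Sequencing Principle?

7

(a) sonority 2-3-4: well-formed.
(b) sonority 3-5-6: well-formed.
(c) sonority 2-3-5-8: well-formed.
(d) sonority 2-5-7: well-formed.
(e) sonority 1-2-4-8: well-formed.
(f) sonority 1-4-5-8: well-formed.
(g) sonority 1-3-6: well-formed.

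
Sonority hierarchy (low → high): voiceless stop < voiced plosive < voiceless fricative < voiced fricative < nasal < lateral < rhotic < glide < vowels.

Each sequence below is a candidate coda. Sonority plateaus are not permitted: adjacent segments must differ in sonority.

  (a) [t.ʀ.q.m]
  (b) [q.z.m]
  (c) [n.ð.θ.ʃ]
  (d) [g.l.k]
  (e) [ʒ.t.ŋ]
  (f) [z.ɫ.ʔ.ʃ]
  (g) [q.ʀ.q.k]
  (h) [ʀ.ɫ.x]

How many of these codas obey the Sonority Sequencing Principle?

(a) sonority 1-7-1-5: ill-formed.
(b) sonority 1-4-5: ill-formed.
(c) sonority 5-4-3-3: ill-formed.
(d) sonority 2-6-1: ill-formed.
(e) sonority 4-1-5: ill-formed.
(f) sonority 4-6-1-3: ill-formed.
(g) sonority 1-7-1-1: ill-formed.
(h) sonority 7-6-3: well-formed.

1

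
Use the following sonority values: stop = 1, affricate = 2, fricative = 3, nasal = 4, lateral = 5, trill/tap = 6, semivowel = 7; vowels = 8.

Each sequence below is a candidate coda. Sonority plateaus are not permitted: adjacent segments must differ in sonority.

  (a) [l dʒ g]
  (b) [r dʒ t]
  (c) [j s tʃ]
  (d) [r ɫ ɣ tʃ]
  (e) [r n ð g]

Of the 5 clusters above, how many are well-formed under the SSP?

5

(a) sonority 5-2-1: well-formed.
(b) sonority 6-2-1: well-formed.
(c) sonority 7-3-2: well-formed.
(d) sonority 6-5-3-2: well-formed.
(e) sonority 6-4-3-1: well-formed.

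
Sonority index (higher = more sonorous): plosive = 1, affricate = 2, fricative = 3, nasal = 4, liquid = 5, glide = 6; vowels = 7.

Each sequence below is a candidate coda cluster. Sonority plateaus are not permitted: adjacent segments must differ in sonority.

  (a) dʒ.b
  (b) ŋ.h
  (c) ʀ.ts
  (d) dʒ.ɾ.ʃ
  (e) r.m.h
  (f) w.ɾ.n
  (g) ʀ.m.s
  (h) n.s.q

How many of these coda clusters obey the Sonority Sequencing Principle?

7

(a) 2-1 → obeys
(b) 4-3 → obeys
(c) 5-2 → obeys
(d) 2-5-3 → violates
(e) 5-4-3 → obeys
(f) 6-5-4 → obeys
(g) 5-4-3 → obeys
(h) 4-3-1 → obeys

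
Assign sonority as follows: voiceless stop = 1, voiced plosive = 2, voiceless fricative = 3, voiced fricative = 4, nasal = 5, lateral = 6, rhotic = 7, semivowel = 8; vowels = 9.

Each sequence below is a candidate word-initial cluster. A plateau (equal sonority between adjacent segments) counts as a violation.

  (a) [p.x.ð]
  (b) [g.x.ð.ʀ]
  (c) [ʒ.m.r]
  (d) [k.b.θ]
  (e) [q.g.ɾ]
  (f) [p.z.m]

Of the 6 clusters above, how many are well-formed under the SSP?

6

(a) sonority 1-3-4: well-formed.
(b) sonority 2-3-4-7: well-formed.
(c) sonority 4-5-7: well-formed.
(d) sonority 1-2-3: well-formed.
(e) sonority 1-2-7: well-formed.
(f) sonority 1-4-5: well-formed.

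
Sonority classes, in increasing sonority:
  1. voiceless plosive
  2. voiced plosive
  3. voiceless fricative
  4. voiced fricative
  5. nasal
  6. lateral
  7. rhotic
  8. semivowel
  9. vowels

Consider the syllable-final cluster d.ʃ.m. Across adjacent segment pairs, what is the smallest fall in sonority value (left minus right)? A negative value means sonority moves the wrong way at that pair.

/d/ is a voiced plosive (sonority 2).
/ʃ/ is a voiceless fricative (sonority 3).
/m/ is a nasal (sonority 5).
/d/→/ʃ/: change -1.
/ʃ/→/m/: change -2.
Minimum = -2.

-2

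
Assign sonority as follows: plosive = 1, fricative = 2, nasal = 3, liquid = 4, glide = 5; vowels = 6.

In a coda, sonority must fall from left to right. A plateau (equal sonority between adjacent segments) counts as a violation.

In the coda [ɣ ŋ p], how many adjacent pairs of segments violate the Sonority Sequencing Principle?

/ɣ/ is a fricative (sonority 2).
/ŋ/ is a nasal (sonority 3).
/p/ is a plosive (sonority 1).
/ɣ/→/ŋ/: 2→3 (does not fall) — violation.
/ŋ/→/p/: 3→1 (falls) — ok.

1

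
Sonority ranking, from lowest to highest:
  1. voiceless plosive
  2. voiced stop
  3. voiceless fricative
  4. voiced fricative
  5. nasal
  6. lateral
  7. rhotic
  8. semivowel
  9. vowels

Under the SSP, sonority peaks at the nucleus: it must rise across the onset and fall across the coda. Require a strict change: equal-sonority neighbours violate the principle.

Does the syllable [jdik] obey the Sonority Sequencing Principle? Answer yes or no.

no

Onset: /j/ is a semivowel (sonority 8), /d/ is a voiced stop (sonority 2); then the nucleus /i/ (sonority 9).
Onset profile 8-2-9 — does not strictly rise throughout.
Coda: /k/ is a voiceless plosive (sonority 1).
Coda profile 9-1 — falls from the nucleus.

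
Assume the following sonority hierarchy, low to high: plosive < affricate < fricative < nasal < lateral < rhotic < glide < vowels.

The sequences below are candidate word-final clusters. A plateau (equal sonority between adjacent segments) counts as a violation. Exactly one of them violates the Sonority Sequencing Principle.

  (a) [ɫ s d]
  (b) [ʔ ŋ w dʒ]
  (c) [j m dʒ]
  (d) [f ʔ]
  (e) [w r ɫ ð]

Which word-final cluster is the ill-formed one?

(a) [ɫ s d]: profile 5-3-1 — obeys.
(b) [ʔ ŋ w dʒ]: profile 1-4-7-2 — violates.
(c) [j m dʒ]: profile 7-4-2 — obeys.
(d) [f ʔ]: profile 3-1 — obeys.
(e) [w r ɫ ð]: profile 7-6-5-3 — obeys.

b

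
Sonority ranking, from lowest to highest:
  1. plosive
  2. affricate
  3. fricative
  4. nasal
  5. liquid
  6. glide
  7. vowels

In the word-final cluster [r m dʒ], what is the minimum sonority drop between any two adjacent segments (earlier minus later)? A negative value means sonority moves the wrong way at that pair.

1

/r/ — liquid, sonority 5.
/m/ — nasal, sonority 4.
/dʒ/ — affricate, sonority 2.
/r/→/m/: change +1.
/m/→/dʒ/: change +2.
Minimum = 1.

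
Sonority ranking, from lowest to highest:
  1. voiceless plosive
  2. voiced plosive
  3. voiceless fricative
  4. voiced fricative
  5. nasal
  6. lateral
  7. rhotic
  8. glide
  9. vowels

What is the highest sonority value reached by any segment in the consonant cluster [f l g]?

/f/: voiceless fricative = 3.
/l/: lateral = 6.
/g/: voiced plosive = 2.
The maximum is 6.

6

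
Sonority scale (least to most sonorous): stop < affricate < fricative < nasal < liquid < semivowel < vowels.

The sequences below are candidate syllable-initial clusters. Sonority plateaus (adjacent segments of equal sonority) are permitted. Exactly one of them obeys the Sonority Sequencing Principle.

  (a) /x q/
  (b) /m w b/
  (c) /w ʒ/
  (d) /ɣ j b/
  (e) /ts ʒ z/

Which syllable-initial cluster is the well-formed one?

(a) sonority 3-1: ill-formed.
(b) sonority 4-6-1: ill-formed.
(c) sonority 6-3: ill-formed.
(d) sonority 3-6-1: ill-formed.
(e) sonority 2-3-3: well-formed.

e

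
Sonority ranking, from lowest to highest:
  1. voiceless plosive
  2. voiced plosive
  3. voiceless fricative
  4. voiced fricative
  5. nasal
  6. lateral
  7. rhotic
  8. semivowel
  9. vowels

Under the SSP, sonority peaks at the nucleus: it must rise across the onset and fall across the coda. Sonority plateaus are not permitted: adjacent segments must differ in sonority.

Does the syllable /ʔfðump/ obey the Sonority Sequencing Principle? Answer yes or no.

Onset: /ʔ/ is a voiceless plosive (sonority 1), /f/ is a voiceless fricative (sonority 3), /ð/ is a voiced fricative (sonority 4); then the nucleus /u/ (sonority 9).
Onset profile 1-3-4-9 — rises to the nucleus.
Coda: /m/ is a nasal (sonority 5), /p/ is a voiceless plosive (sonority 1).
Coda profile 9-5-1 — falls from the nucleus.

yes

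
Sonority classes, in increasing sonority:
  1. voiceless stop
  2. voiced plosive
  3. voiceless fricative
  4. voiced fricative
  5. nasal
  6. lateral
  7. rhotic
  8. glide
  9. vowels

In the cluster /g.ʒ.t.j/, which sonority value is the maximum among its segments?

8

/g/ is a voiced plosive (sonority 2).
/ʒ/ is a voiced fricative (sonority 4).
/t/ is a voiceless stop (sonority 1).
/j/ is a glide (sonority 8).
The maximum is 8.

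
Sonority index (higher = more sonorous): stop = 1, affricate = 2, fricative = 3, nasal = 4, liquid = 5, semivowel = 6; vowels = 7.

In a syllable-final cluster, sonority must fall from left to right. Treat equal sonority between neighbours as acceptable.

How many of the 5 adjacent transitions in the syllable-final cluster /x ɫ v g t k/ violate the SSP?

1

/x/: fricative = 3.
/ɫ/: liquid = 5.
/v/: fricative = 3.
/g/: stop = 1.
/t/: stop = 1.
/k/: stop = 1.
/x/→/ɫ/: 3→5 (does not fall) — violation.
/ɫ/→/v/: 5→3 (falls) — ok.
/v/→/g/: 3→1 (falls) — ok.
/g/→/t/: 1→1 (plateau, allowed) — ok.
/t/→/k/: 1→1 (plateau, allowed) — ok.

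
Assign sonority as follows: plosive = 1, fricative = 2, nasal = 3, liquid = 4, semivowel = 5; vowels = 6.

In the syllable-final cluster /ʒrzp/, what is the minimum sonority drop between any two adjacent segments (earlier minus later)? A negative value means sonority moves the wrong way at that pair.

/ʒ/ is a fricative (sonority 2).
/r/ is a liquid (sonority 4).
/z/ is a fricative (sonority 2).
/p/ is a plosive (sonority 1).
/ʒ/→/r/: change -2.
/r/→/z/: change +2.
/z/→/p/: change +1.
Minimum = -2.

-2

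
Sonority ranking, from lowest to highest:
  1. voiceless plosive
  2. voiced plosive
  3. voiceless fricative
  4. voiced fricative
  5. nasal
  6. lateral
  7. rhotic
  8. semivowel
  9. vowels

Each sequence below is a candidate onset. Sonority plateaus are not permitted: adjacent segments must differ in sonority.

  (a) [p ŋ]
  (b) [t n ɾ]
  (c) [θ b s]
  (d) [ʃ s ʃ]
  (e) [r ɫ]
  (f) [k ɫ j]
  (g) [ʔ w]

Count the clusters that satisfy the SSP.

(a) sonority 1-5: well-formed.
(b) sonority 1-5-7: well-formed.
(c) sonority 3-2-3: ill-formed.
(d) sonority 3-3-3: ill-formed.
(e) sonority 7-6: ill-formed.
(f) sonority 1-6-8: well-formed.
(g) sonority 1-8: well-formed.

4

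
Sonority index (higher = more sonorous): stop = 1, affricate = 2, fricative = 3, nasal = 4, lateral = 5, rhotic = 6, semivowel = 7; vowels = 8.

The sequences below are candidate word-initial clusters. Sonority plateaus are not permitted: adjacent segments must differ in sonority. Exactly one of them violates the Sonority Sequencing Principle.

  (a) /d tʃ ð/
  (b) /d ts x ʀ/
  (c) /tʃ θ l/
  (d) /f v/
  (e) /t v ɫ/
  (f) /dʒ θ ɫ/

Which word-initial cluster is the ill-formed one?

(a) /d tʃ ð/: profile 1-2-3 — obeys.
(b) /d ts x ʀ/: profile 1-2-3-6 — obeys.
(c) /tʃ θ l/: profile 2-3-5 — obeys.
(d) /f v/: profile 3-3 — violates.
(e) /t v ɫ/: profile 1-3-5 — obeys.
(f) /dʒ θ ɫ/: profile 2-3-5 — obeys.

d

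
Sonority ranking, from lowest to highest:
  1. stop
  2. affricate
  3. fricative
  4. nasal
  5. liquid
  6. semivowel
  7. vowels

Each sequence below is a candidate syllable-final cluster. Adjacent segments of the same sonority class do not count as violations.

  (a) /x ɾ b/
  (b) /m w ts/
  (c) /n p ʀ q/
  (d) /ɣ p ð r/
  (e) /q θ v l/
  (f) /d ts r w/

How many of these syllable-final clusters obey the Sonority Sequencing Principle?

(a) 3-5-1 → violates
(b) 4-6-2 → violates
(c) 4-1-5-1 → violates
(d) 3-1-3-5 → violates
(e) 1-3-3-5 → violates
(f) 1-2-5-6 → violates

0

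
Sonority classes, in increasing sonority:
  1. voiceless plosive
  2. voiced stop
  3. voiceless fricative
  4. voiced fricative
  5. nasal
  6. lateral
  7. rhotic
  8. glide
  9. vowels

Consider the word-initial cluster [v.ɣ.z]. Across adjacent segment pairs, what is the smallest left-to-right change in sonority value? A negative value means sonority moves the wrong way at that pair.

/v/ is a voiced fricative (sonority 4).
/ɣ/ is a voiced fricative (sonority 4).
/z/ is a voiced fricative (sonority 4).
/v/→/ɣ/: change +0.
/ɣ/→/z/: change +0.
Minimum = 0.

0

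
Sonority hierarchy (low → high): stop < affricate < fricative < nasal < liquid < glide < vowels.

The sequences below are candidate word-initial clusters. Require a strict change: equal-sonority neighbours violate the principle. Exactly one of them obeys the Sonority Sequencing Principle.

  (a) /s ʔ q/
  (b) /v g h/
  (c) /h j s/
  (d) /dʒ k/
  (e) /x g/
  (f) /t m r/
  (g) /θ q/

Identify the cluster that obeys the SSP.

f

(a) sonority 3-1-1: ill-formed.
(b) sonority 3-1-3: ill-formed.
(c) sonority 3-6-3: ill-formed.
(d) sonority 2-1: ill-formed.
(e) sonority 3-1: ill-formed.
(f) sonority 1-4-5: well-formed.
(g) sonority 3-1: ill-formed.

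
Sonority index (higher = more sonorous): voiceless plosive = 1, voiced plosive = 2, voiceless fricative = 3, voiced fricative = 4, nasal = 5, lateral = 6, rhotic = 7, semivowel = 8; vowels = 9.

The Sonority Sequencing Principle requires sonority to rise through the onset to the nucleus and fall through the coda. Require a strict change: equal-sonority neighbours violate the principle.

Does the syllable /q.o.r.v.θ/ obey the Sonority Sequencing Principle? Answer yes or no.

Onset: /q/ is a voiceless plosive (sonority 1); then the nucleus /o/ (sonority 9).
Onset profile 1-9 — rises to the nucleus.
Coda: /r/ is a rhotic (sonority 7), /v/ is a voiced fricative (sonority 4), /θ/ is a voiceless fricative (sonority 3).
Coda profile 9-7-4-3 — falls from the nucleus.

yes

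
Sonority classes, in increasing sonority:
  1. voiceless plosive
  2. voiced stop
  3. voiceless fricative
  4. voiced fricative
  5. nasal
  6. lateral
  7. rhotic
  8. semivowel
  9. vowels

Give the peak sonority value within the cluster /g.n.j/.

/g/ — voiced stop, sonority 2.
/n/ — nasal, sonority 5.
/j/ — semivowel, sonority 8.
The maximum is 8.

8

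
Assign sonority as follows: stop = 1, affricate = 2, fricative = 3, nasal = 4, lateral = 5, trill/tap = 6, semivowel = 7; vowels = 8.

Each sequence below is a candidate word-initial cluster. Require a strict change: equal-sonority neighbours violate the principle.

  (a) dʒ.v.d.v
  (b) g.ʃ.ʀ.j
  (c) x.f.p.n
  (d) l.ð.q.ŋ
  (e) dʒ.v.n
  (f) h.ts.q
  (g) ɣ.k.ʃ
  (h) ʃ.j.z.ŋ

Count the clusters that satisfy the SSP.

(a) dʒ.v.d.v: profile 2-3-1-3 — violates.
(b) g.ʃ.ʀ.j: profile 1-3-6-7 — obeys.
(c) x.f.p.n: profile 3-3-1-4 — violates.
(d) l.ð.q.ŋ: profile 5-3-1-4 — violates.
(e) dʒ.v.n: profile 2-3-4 — obeys.
(f) h.ts.q: profile 3-2-1 — violates.
(g) ɣ.k.ʃ: profile 3-1-3 — violates.
(h) ʃ.j.z.ŋ: profile 3-7-3-4 — violates.

2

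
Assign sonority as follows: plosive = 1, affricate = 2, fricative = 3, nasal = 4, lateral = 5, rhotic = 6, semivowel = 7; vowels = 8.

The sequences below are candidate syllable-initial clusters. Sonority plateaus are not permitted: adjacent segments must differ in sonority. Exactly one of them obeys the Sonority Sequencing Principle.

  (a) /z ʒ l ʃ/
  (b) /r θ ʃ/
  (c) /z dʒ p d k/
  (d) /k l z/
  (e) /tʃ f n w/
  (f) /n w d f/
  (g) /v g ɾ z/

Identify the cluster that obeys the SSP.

(a) /z ʒ l ʃ/: profile 3-3-5-3 — violates.
(b) /r θ ʃ/: profile 6-3-3 — violates.
(c) /z dʒ p d k/: profile 3-2-1-1-1 — violates.
(d) /k l z/: profile 1-5-3 — violates.
(e) /tʃ f n w/: profile 2-3-4-7 — obeys.
(f) /n w d f/: profile 4-7-1-3 — violates.
(g) /v g ɾ z/: profile 3-1-6-3 — violates.

e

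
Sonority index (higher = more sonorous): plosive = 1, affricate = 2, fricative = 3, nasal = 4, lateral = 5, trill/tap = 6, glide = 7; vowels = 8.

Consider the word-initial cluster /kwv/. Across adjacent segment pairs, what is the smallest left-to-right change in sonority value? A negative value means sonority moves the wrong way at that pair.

/k/ is a plosive (sonority 1).
/w/ is a glide (sonority 7).
/v/ is a fricative (sonority 3).
/k/→/w/: change +6.
/w/→/v/: change -4.
Minimum = -4.

-4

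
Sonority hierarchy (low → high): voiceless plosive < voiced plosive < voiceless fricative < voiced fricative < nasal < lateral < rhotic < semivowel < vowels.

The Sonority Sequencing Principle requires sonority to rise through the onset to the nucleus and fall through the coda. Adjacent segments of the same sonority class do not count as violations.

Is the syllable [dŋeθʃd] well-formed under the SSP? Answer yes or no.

yes

Onset: /d/ is a voiced plosive (sonority 2), /ŋ/ is a nasal (sonority 5); then the nucleus /e/ (sonority 9).
Onset profile 2-5-9 — rises to the nucleus.
Coda: /θ/ is a voiceless fricative (sonority 3), /ʃ/ is a voiceless fricative (sonority 3), /d/ is a voiced plosive (sonority 2).
Coda profile 9-3-3-2 — falls from the nucleus.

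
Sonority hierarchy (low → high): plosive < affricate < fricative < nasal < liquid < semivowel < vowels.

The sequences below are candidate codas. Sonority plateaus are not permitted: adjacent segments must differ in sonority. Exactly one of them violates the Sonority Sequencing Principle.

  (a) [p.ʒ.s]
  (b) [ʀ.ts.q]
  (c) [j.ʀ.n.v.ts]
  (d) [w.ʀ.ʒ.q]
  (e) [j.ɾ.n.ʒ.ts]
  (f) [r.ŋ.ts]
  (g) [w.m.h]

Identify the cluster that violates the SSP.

a

(a) [p.ʒ.s]: profile 1-3-3 — violates.
(b) [ʀ.ts.q]: profile 5-2-1 — obeys.
(c) [j.ʀ.n.v.ts]: profile 6-5-4-3-2 — obeys.
(d) [w.ʀ.ʒ.q]: profile 6-5-3-1 — obeys.
(e) [j.ɾ.n.ʒ.ts]: profile 6-5-4-3-2 — obeys.
(f) [r.ŋ.ts]: profile 5-4-2 — obeys.
(g) [w.m.h]: profile 6-4-3 — obeys.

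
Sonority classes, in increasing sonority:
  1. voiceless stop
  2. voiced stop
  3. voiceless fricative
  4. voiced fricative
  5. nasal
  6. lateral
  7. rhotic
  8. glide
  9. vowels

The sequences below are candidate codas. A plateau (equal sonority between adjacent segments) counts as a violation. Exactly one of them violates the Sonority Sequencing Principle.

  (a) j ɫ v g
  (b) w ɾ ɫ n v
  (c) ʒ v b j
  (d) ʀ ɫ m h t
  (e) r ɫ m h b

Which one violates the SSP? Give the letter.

c

(a) 8-6-4-2 → obeys
(b) 8-7-6-5-4 → obeys
(c) 4-4-2-8 → violates
(d) 7-6-5-3-1 → obeys
(e) 7-6-5-3-2 → obeys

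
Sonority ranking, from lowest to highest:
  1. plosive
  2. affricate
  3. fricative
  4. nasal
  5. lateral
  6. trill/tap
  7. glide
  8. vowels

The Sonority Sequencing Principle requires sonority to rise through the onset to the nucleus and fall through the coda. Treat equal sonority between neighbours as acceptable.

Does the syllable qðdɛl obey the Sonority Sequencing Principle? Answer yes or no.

no

Onset: /q/ is a plosive (sonority 1), /ð/ is a fricative (sonority 3), /d/ is a plosive (sonority 1); then the nucleus /ɛ/ (sonority 8).
Onset profile 1-3-1-8 — does not rise throughout.
Coda: /l/ is a lateral (sonority 5).
Coda profile 8-5 — falls from the nucleus.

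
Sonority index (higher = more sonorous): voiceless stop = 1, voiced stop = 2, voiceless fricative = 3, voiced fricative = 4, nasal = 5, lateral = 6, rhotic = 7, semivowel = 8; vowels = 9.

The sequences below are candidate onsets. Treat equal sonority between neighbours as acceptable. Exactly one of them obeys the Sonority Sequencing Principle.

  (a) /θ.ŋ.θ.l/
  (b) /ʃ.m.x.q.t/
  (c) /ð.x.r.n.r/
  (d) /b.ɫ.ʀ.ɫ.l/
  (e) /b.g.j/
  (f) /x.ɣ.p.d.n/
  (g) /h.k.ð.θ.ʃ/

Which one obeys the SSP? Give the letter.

e

(a) /θ.ŋ.θ.l/: profile 3-5-3-6 — violates.
(b) /ʃ.m.x.q.t/: profile 3-5-3-1-1 — violates.
(c) /ð.x.r.n.r/: profile 4-3-7-5-7 — violates.
(d) /b.ɫ.ʀ.ɫ.l/: profile 2-6-7-6-6 — violates.
(e) /b.g.j/: profile 2-2-8 — obeys.
(f) /x.ɣ.p.d.n/: profile 3-4-1-2-5 — violates.
(g) /h.k.ð.θ.ʃ/: profile 3-1-4-3-3 — violates.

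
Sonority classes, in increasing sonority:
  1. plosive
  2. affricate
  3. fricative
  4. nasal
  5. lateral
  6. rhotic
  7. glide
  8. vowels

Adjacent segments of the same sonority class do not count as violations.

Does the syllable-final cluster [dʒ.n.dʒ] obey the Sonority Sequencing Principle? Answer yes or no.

no

/dʒ/ — affricate, sonority 2.
/n/ — nasal, sonority 4.
/dʒ/ — affricate, sonority 2.
The profile is 2-4-2. Between /dʒ/ (2) and /n/ (4) sonority does not fall, so the cluster violates the SSP.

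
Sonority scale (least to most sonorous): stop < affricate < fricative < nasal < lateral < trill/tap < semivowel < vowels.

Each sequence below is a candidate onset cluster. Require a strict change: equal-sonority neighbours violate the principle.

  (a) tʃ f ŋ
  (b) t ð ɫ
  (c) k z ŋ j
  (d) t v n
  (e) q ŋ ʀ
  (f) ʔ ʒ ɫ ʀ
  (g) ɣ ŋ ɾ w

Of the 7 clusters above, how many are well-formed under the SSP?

7

(a) 2-3-4 → obeys
(b) 1-3-5 → obeys
(c) 1-3-4-7 → obeys
(d) 1-3-4 → obeys
(e) 1-4-6 → obeys
(f) 1-3-5-6 → obeys
(g) 3-4-6-7 → obeys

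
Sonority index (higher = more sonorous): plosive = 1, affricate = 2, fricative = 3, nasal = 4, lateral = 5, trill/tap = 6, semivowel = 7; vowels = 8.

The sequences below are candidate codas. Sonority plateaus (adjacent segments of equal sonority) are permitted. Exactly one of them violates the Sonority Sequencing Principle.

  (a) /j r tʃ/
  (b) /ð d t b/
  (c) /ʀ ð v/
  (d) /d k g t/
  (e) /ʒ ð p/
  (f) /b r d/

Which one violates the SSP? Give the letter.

f

(a) sonority 7-6-2: well-formed.
(b) sonority 3-1-1-1: well-formed.
(c) sonority 6-3-3: well-formed.
(d) sonority 1-1-1-1: well-formed.
(e) sonority 3-3-1: well-formed.
(f) sonority 1-6-1: ill-formed.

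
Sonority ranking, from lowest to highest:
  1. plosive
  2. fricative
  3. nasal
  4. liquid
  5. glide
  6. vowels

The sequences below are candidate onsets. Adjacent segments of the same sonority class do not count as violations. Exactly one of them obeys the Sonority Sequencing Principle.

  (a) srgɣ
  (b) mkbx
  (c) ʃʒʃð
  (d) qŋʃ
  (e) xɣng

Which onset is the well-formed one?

c

(a) srgɣ: profile 2-4-1-2 — violates.
(b) mkbx: profile 3-1-1-2 — violates.
(c) ʃʒʃð: profile 2-2-2-2 — obeys.
(d) qŋʃ: profile 1-3-2 — violates.
(e) xɣng: profile 2-2-3-1 — violates.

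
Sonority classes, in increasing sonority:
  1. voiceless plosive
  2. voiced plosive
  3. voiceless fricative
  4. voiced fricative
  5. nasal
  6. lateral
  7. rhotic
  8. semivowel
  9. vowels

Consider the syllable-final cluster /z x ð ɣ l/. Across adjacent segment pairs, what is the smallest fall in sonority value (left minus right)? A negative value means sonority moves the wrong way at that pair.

-2

/z/: voiced fricative = 4.
/x/: voiceless fricative = 3.
/ð/: voiced fricative = 4.
/ɣ/: voiced fricative = 4.
/l/: lateral = 6.
/z/→/x/: change +1.
/x/→/ð/: change -1.
/ð/→/ɣ/: change +0.
/ɣ/→/l/: change -2.
Minimum = -2.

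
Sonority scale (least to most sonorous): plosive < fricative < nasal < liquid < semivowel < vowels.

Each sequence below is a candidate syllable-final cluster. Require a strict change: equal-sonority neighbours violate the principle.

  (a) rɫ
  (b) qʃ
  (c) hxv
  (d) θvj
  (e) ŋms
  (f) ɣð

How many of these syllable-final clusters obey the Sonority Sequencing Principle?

(a) sonority 4-4: ill-formed.
(b) sonority 1-2: ill-formed.
(c) sonority 2-2-2: ill-formed.
(d) sonority 2-2-5: ill-formed.
(e) sonority 3-3-2: ill-formed.
(f) sonority 2-2: ill-formed.

0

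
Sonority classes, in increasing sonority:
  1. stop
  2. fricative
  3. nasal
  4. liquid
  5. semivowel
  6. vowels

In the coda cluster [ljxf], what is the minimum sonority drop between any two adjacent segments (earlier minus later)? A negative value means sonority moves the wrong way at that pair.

-1

/l/: liquid = 4.
/j/: semivowel = 5.
/x/: fricative = 2.
/f/: fricative = 2.
/l/→/j/: change -1.
/j/→/x/: change +3.
/x/→/f/: change +0.
Minimum = -1.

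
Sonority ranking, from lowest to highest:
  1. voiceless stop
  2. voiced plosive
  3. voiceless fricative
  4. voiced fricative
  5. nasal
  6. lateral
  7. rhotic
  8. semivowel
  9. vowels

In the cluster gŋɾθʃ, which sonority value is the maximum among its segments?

7

/g/ — voiced plosive, sonority 2.
/ŋ/ — nasal, sonority 5.
/ɾ/ — rhotic, sonority 7.
/θ/ — voiceless fricative, sonority 3.
/ʃ/ — voiceless fricative, sonority 3.
The maximum is 7.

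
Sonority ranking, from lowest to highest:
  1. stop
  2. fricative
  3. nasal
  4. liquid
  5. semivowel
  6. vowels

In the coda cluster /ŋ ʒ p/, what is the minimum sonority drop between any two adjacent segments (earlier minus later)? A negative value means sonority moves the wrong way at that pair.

1

/ŋ/ — nasal, sonority 3.
/ʒ/ — fricative, sonority 2.
/p/ — stop, sonority 1.
/ŋ/→/ʒ/: change +1.
/ʒ/→/p/: change +1.
Minimum = 1.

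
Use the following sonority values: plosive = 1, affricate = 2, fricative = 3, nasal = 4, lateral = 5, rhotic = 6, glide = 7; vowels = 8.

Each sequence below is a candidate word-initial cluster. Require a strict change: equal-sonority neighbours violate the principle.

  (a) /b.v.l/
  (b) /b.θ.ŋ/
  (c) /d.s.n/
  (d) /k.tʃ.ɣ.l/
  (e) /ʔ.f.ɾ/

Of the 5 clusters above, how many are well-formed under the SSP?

(a) 1-3-5 → obeys
(b) 1-3-4 → obeys
(c) 1-3-4 → obeys
(d) 1-2-3-5 → obeys
(e) 1-3-6 → obeys

5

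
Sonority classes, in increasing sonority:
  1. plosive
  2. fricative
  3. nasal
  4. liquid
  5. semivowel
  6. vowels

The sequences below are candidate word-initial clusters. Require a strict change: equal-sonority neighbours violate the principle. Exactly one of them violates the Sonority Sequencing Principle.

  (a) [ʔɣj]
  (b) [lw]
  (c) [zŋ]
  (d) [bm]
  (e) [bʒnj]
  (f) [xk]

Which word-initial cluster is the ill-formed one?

f

(a) 1-2-5 → obeys
(b) 4-5 → obeys
(c) 2-3 → obeys
(d) 1-3 → obeys
(e) 1-2-3-5 → obeys
(f) 2-1 → violates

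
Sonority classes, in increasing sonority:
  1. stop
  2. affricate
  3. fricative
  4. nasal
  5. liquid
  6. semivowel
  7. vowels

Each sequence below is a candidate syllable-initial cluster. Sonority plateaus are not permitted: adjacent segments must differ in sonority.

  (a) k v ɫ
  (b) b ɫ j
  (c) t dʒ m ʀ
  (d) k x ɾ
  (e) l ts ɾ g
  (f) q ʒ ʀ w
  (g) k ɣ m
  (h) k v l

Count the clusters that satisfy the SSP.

7

(a) sonority 1-3-5: well-formed.
(b) sonority 1-5-6: well-formed.
(c) sonority 1-2-4-5: well-formed.
(d) sonority 1-3-5: well-formed.
(e) sonority 5-2-5-1: ill-formed.
(f) sonority 1-3-5-6: well-formed.
(g) sonority 1-3-4: well-formed.
(h) sonority 1-3-5: well-formed.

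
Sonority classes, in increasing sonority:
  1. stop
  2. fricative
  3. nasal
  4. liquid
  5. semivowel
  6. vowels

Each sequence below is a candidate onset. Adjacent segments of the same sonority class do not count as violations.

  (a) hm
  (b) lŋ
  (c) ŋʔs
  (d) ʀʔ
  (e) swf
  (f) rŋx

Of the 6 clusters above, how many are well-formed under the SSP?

1

(a) sonority 2-3: well-formed.
(b) sonority 4-3: ill-formed.
(c) sonority 3-1-2: ill-formed.
(d) sonority 4-1: ill-formed.
(e) sonority 2-5-2: ill-formed.
(f) sonority 4-3-2: ill-formed.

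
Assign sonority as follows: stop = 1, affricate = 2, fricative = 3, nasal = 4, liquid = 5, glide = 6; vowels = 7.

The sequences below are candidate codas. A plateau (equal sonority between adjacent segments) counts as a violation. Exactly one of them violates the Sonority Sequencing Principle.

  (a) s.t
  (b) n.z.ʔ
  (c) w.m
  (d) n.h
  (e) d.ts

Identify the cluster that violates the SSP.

e

(a) s.t: profile 3-1 — obeys.
(b) n.z.ʔ: profile 4-3-1 — obeys.
(c) w.m: profile 6-4 — obeys.
(d) n.h: profile 4-3 — obeys.
(e) d.ts: profile 1-2 — violates.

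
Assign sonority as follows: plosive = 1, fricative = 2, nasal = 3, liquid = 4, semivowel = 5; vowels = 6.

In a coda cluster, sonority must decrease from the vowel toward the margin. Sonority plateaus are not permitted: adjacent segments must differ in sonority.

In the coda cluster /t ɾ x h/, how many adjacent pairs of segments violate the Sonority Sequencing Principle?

/t/ — plosive, sonority 1.
/ɾ/ — liquid, sonority 4.
/x/ — fricative, sonority 2.
/h/ — fricative, sonority 2.
/t/→/ɾ/: 1→4 (does not fall) — violation.
/ɾ/→/x/: 4→2 (falls) — ok.
/x/→/h/: 2→2 (plateau) — violation.

2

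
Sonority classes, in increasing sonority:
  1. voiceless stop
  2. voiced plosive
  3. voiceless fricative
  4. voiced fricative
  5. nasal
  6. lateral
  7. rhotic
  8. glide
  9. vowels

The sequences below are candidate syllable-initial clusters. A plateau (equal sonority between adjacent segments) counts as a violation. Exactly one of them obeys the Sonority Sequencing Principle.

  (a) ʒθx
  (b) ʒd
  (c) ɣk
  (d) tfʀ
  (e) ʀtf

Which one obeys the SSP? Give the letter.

(a) 4-3-3 → violates
(b) 4-2 → violates
(c) 4-1 → violates
(d) 1-3-7 → obeys
(e) 7-1-3 → violates

d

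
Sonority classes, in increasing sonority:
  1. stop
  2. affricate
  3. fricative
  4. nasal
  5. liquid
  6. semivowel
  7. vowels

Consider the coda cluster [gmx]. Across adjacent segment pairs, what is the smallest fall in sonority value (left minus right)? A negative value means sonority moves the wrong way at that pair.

/g/ is a stop (sonority 1).
/m/ is a nasal (sonority 4).
/x/ is a fricative (sonority 3).
/g/→/m/: change -3.
/m/→/x/: change +1.
Minimum = -3.

-3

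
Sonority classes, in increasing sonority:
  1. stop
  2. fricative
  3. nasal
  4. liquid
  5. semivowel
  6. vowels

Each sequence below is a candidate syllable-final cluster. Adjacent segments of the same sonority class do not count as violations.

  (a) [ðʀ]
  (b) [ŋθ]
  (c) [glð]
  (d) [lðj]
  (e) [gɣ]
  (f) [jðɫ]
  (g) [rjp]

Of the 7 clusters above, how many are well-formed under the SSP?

1

(a) 2-4 → violates
(b) 3-2 → obeys
(c) 1-4-2 → violates
(d) 4-2-5 → violates
(e) 1-2 → violates
(f) 5-2-4 → violates
(g) 4-5-1 → violates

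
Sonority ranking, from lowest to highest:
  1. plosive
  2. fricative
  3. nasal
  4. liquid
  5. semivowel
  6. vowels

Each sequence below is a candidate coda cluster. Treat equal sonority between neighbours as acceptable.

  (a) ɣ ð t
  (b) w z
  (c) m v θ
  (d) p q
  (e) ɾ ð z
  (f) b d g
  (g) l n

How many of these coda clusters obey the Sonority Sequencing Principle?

7

(a) sonority 2-2-1: well-formed.
(b) sonority 5-2: well-formed.
(c) sonority 3-2-2: well-formed.
(d) sonority 1-1: well-formed.
(e) sonority 4-2-2: well-formed.
(f) sonority 1-1-1: well-formed.
(g) sonority 4-3: well-formed.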